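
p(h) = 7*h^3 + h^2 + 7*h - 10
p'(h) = 21*h^2 + 2*h + 7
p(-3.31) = -276.07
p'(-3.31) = 230.46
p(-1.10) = -25.81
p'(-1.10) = 30.21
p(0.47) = -5.76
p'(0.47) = 12.58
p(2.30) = 96.56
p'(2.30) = 122.69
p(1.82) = 48.25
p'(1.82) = 80.20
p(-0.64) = -15.91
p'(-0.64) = 14.32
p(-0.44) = -13.48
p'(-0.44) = 10.19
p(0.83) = 0.50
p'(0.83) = 23.13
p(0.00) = -10.00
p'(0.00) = 7.00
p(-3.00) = -211.00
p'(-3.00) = 190.00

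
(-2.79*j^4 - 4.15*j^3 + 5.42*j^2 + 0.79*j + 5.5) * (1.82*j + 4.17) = -5.0778*j^5 - 19.1873*j^4 - 7.4411*j^3 + 24.0392*j^2 + 13.3043*j + 22.935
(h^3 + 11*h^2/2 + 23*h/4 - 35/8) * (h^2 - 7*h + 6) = h^5 - 3*h^4/2 - 107*h^3/4 - 93*h^2/8 + 521*h/8 - 105/4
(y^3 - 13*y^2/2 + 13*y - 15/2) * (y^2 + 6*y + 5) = y^5 - y^4/2 - 21*y^3 + 38*y^2 + 20*y - 75/2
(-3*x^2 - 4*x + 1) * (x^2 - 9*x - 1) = -3*x^4 + 23*x^3 + 40*x^2 - 5*x - 1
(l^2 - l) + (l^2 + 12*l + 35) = 2*l^2 + 11*l + 35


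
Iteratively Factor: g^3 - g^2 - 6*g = (g)*(g^2 - g - 6) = g*(g - 3)*(g + 2)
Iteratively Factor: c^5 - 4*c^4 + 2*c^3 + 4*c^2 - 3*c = (c - 3)*(c^4 - c^3 - c^2 + c) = (c - 3)*(c - 1)*(c^3 - c) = (c - 3)*(c - 1)*(c + 1)*(c^2 - c) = (c - 3)*(c - 1)^2*(c + 1)*(c)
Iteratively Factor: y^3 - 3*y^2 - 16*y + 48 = (y - 3)*(y^2 - 16) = (y - 4)*(y - 3)*(y + 4)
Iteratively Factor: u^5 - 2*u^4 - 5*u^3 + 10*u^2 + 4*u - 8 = (u - 2)*(u^4 - 5*u^2 + 4) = (u - 2)^2*(u^3 + 2*u^2 - u - 2) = (u - 2)^2*(u + 1)*(u^2 + u - 2) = (u - 2)^2*(u + 1)*(u + 2)*(u - 1)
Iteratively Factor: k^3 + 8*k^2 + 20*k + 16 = (k + 2)*(k^2 + 6*k + 8) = (k + 2)*(k + 4)*(k + 2)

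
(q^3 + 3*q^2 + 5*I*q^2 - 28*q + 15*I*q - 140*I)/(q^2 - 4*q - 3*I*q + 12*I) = (q^2 + q*(7 + 5*I) + 35*I)/(q - 3*I)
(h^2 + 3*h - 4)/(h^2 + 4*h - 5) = (h + 4)/(h + 5)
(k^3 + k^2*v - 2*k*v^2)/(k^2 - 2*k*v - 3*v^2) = k*(-k^2 - k*v + 2*v^2)/(-k^2 + 2*k*v + 3*v^2)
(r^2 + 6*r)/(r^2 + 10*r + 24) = r/(r + 4)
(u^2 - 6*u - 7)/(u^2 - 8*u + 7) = (u + 1)/(u - 1)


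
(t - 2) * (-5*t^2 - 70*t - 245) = -5*t^3 - 60*t^2 - 105*t + 490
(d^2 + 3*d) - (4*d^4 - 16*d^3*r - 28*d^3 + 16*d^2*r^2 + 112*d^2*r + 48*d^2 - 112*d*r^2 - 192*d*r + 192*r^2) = -4*d^4 + 16*d^3*r + 28*d^3 - 16*d^2*r^2 - 112*d^2*r - 47*d^2 + 112*d*r^2 + 192*d*r + 3*d - 192*r^2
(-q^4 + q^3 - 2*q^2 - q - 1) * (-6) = 6*q^4 - 6*q^3 + 12*q^2 + 6*q + 6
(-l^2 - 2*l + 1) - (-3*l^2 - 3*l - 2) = 2*l^2 + l + 3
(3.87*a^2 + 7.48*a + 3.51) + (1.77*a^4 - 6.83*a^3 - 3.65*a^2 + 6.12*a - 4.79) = 1.77*a^4 - 6.83*a^3 + 0.22*a^2 + 13.6*a - 1.28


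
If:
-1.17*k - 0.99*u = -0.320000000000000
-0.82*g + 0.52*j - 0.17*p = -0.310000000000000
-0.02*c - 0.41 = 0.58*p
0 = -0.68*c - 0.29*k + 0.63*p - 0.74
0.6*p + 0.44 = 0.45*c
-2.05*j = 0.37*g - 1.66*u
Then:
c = 0.03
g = 2.89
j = 3.73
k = -4.17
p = -0.71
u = 5.25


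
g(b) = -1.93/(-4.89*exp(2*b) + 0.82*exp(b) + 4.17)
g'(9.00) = 0.00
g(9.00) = 0.00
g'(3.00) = 0.00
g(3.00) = 0.00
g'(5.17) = -0.00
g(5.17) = 0.00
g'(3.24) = -0.00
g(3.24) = 0.00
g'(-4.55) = 0.00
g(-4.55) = -0.46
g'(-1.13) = -0.09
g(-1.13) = -0.49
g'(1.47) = -0.05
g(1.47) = 0.02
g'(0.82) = -0.25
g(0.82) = 0.10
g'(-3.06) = 0.00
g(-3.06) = -0.46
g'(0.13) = -14.79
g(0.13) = 1.56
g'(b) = -1.93*(9.78*exp(2*b) - 0.82*exp(b))/(-4.89*exp(2*b) + 0.82*exp(b) + 4.17)^2 = (1.5826 - 18.8754*exp(b))*exp(b)/(-4.89*exp(2*b) + 0.82*exp(b) + 4.17)^2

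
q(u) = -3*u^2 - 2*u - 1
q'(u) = -6*u - 2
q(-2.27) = -11.92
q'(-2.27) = 11.62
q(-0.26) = -0.68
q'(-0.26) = -0.44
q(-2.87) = -19.97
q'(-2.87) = 15.22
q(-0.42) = -0.69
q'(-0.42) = 0.52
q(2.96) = -33.20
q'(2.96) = -19.76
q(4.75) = -78.19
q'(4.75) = -30.50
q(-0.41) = -0.68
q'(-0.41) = 0.46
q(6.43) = -137.89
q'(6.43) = -40.58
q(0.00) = -1.00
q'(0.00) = -2.00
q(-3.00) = -22.00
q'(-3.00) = 16.00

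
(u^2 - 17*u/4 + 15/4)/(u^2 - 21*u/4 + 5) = (u - 3)/(u - 4)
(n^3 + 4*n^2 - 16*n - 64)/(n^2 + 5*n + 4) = (n^2 - 16)/(n + 1)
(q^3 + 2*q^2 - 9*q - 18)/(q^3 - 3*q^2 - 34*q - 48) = (q - 3)/(q - 8)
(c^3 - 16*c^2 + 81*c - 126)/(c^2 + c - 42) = (c^2 - 10*c + 21)/(c + 7)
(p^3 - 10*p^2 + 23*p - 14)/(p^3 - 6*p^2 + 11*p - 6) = (p - 7)/(p - 3)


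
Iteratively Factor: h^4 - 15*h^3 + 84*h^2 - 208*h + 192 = (h - 4)*(h^3 - 11*h^2 + 40*h - 48) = (h - 4)^2*(h^2 - 7*h + 12) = (h - 4)^3*(h - 3)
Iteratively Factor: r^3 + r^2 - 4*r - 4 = (r + 2)*(r^2 - r - 2) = (r - 2)*(r + 2)*(r + 1)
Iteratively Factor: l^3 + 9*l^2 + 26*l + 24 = (l + 3)*(l^2 + 6*l + 8) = (l + 2)*(l + 3)*(l + 4)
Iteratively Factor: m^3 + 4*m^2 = (m + 4)*(m^2) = m*(m + 4)*(m)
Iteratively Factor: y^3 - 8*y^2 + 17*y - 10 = (y - 5)*(y^2 - 3*y + 2) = (y - 5)*(y - 2)*(y - 1)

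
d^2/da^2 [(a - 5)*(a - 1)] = 2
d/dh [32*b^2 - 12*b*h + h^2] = -12*b + 2*h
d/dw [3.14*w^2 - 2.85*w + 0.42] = 6.28*w - 2.85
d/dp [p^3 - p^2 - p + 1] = 3*p^2 - 2*p - 1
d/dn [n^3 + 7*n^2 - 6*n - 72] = 3*n^2 + 14*n - 6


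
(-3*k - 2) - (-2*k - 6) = 4 - k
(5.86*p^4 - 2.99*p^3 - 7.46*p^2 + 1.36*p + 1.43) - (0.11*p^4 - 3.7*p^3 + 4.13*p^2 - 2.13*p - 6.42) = 5.75*p^4 + 0.71*p^3 - 11.59*p^2 + 3.49*p + 7.85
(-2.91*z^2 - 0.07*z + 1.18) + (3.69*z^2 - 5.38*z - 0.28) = 0.78*z^2 - 5.45*z + 0.9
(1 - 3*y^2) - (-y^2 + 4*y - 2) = -2*y^2 - 4*y + 3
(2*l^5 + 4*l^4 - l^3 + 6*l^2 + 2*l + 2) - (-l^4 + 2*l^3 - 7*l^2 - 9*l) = 2*l^5 + 5*l^4 - 3*l^3 + 13*l^2 + 11*l + 2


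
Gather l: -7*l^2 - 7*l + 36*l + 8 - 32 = -7*l^2 + 29*l - 24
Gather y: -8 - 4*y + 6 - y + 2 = -5*y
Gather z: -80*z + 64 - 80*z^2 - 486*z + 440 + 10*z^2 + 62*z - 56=-70*z^2 - 504*z + 448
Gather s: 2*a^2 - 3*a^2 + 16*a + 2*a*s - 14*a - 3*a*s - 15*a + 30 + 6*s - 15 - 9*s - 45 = -a^2 - 13*a + s*(-a - 3) - 30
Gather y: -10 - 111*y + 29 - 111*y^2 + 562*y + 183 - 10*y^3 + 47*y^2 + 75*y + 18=-10*y^3 - 64*y^2 + 526*y + 220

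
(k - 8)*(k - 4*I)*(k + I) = k^3 - 8*k^2 - 3*I*k^2 + 4*k + 24*I*k - 32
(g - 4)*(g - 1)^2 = g^3 - 6*g^2 + 9*g - 4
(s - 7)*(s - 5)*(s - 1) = s^3 - 13*s^2 + 47*s - 35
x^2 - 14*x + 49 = (x - 7)^2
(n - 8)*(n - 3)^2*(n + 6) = n^4 - 8*n^3 - 27*n^2 + 270*n - 432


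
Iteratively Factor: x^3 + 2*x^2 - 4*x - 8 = (x + 2)*(x^2 - 4) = (x + 2)^2*(x - 2)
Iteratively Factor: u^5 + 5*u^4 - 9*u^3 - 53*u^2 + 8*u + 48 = (u - 3)*(u^4 + 8*u^3 + 15*u^2 - 8*u - 16) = (u - 3)*(u - 1)*(u^3 + 9*u^2 + 24*u + 16) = (u - 3)*(u - 1)*(u + 4)*(u^2 + 5*u + 4) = (u - 3)*(u - 1)*(u + 1)*(u + 4)*(u + 4)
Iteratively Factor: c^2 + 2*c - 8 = (c - 2)*(c + 4)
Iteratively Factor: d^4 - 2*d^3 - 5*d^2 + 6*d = (d - 1)*(d^3 - d^2 - 6*d) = (d - 3)*(d - 1)*(d^2 + 2*d) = d*(d - 3)*(d - 1)*(d + 2)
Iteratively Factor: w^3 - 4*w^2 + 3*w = (w - 3)*(w^2 - w) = (w - 3)*(w - 1)*(w)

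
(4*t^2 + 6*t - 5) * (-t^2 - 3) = -4*t^4 - 6*t^3 - 7*t^2 - 18*t + 15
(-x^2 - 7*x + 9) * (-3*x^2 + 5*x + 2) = 3*x^4 + 16*x^3 - 64*x^2 + 31*x + 18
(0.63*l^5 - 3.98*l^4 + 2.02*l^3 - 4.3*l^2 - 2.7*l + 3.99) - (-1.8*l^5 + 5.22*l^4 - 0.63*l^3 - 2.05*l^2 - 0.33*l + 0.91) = 2.43*l^5 - 9.2*l^4 + 2.65*l^3 - 2.25*l^2 - 2.37*l + 3.08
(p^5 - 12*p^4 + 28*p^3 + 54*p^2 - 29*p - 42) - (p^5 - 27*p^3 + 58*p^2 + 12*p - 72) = -12*p^4 + 55*p^3 - 4*p^2 - 41*p + 30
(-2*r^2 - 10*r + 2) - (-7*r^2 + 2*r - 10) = 5*r^2 - 12*r + 12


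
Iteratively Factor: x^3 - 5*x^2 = (x - 5)*(x^2) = x*(x - 5)*(x)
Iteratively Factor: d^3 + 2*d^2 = (d + 2)*(d^2) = d*(d + 2)*(d)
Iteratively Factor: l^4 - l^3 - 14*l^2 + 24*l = (l - 3)*(l^3 + 2*l^2 - 8*l) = l*(l - 3)*(l^2 + 2*l - 8) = l*(l - 3)*(l - 2)*(l + 4)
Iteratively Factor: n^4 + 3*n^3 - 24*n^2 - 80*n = (n - 5)*(n^3 + 8*n^2 + 16*n) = (n - 5)*(n + 4)*(n^2 + 4*n) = n*(n - 5)*(n + 4)*(n + 4)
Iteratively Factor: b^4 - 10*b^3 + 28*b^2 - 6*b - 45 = (b + 1)*(b^3 - 11*b^2 + 39*b - 45) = (b - 3)*(b + 1)*(b^2 - 8*b + 15) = (b - 3)^2*(b + 1)*(b - 5)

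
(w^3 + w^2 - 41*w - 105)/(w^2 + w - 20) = (w^2 - 4*w - 21)/(w - 4)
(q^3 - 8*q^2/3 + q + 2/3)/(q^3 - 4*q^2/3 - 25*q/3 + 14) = (3*q^2 - 2*q - 1)/(3*q^2 + 2*q - 21)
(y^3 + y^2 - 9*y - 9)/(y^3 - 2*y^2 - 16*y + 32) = (y^3 + y^2 - 9*y - 9)/(y^3 - 2*y^2 - 16*y + 32)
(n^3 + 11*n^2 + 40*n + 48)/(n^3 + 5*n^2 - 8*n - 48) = (n + 3)/(n - 3)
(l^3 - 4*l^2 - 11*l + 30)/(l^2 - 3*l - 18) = (l^2 - 7*l + 10)/(l - 6)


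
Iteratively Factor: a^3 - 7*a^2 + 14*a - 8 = (a - 2)*(a^2 - 5*a + 4) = (a - 2)*(a - 1)*(a - 4)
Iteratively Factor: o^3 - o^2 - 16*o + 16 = (o + 4)*(o^2 - 5*o + 4) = (o - 1)*(o + 4)*(o - 4)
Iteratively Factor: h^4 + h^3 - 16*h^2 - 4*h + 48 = (h + 4)*(h^3 - 3*h^2 - 4*h + 12) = (h - 3)*(h + 4)*(h^2 - 4) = (h - 3)*(h - 2)*(h + 4)*(h + 2)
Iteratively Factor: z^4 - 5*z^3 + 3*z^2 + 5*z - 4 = (z + 1)*(z^3 - 6*z^2 + 9*z - 4) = (z - 4)*(z + 1)*(z^2 - 2*z + 1) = (z - 4)*(z - 1)*(z + 1)*(z - 1)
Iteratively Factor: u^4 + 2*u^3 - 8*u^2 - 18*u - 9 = (u + 3)*(u^3 - u^2 - 5*u - 3) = (u - 3)*(u + 3)*(u^2 + 2*u + 1) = (u - 3)*(u + 1)*(u + 3)*(u + 1)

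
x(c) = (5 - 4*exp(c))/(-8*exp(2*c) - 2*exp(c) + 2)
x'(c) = (5 - 4*exp(c))*(16*exp(2*c) + 2*exp(c))/(-8*exp(2*c) - 2*exp(c) + 2)^2 - 4*exp(c)/(-8*exp(2*c) - 2*exp(c) + 2) = (-16*exp(2*c) + 40*exp(c) + 1)*exp(c)/(2*(16*exp(4*c) + 8*exp(3*c) - 7*exp(2*c) - 2*exp(c) + 1))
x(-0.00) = -0.12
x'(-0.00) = 0.78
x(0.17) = -0.02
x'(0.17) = 0.46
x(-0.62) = -2.05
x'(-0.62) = 9.95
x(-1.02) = 14.91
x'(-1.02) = 169.06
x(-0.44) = -0.93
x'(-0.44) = 3.82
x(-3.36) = 2.53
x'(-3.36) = 0.04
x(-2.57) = 2.61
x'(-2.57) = 0.19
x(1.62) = 0.07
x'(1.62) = -0.05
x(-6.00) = 2.50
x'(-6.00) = 0.00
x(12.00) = 0.00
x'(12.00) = 0.00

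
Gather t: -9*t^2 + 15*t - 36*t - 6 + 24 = -9*t^2 - 21*t + 18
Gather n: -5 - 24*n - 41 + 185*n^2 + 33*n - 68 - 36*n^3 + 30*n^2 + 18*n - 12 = -36*n^3 + 215*n^2 + 27*n - 126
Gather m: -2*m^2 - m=-2*m^2 - m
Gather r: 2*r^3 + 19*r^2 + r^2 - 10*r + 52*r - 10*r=2*r^3 + 20*r^2 + 32*r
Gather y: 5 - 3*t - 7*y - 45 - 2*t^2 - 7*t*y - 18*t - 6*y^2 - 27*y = -2*t^2 - 21*t - 6*y^2 + y*(-7*t - 34) - 40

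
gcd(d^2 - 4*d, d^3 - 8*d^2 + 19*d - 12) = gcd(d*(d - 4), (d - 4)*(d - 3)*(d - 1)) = d - 4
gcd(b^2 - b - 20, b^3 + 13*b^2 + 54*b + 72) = b + 4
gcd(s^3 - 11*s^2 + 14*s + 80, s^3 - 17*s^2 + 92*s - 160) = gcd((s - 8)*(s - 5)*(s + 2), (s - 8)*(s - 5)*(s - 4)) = s^2 - 13*s + 40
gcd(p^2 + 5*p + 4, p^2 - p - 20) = p + 4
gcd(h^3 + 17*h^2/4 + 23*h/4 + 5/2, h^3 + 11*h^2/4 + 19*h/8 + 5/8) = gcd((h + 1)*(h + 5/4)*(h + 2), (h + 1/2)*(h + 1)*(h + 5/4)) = h^2 + 9*h/4 + 5/4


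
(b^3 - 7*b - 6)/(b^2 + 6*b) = (b^3 - 7*b - 6)/(b*(b + 6))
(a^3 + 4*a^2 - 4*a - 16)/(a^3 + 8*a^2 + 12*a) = (a^2 + 2*a - 8)/(a*(a + 6))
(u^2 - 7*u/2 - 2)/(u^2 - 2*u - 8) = (u + 1/2)/(u + 2)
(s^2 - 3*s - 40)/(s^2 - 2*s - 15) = (-s^2 + 3*s + 40)/(-s^2 + 2*s + 15)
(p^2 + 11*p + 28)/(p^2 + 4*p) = (p + 7)/p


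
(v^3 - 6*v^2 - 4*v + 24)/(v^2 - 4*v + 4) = (v^2 - 4*v - 12)/(v - 2)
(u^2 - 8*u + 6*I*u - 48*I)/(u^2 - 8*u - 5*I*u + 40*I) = (u + 6*I)/(u - 5*I)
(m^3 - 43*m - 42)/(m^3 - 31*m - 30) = (m^2 - m - 42)/(m^2 - m - 30)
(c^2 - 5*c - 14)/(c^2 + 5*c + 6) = (c - 7)/(c + 3)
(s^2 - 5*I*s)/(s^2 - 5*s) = (s - 5*I)/(s - 5)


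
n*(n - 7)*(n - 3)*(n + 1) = n^4 - 9*n^3 + 11*n^2 + 21*n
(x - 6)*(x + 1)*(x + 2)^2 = x^4 - x^3 - 22*x^2 - 44*x - 24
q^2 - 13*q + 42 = (q - 7)*(q - 6)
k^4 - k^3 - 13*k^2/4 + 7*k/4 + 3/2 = (k - 2)*(k - 1)*(k + 1/2)*(k + 3/2)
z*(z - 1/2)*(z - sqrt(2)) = z^3 - sqrt(2)*z^2 - z^2/2 + sqrt(2)*z/2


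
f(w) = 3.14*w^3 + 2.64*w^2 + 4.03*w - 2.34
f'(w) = 9.42*w^2 + 5.28*w + 4.03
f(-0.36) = -3.60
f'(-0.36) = 3.35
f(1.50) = 20.24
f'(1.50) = 33.14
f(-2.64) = -52.35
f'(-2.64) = 55.74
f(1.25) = 12.96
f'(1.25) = 25.35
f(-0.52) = -4.16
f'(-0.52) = 3.83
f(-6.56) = -801.59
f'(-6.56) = 374.77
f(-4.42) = -239.72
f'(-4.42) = 164.73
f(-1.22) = -9.03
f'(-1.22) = 11.61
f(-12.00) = -5096.46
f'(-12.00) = 1297.15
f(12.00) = 5852.10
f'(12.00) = 1423.87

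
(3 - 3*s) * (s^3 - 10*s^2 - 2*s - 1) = -3*s^4 + 33*s^3 - 24*s^2 - 3*s - 3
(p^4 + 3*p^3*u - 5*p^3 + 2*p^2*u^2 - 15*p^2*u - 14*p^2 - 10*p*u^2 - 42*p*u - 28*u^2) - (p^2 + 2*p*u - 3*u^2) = p^4 + 3*p^3*u - 5*p^3 + 2*p^2*u^2 - 15*p^2*u - 15*p^2 - 10*p*u^2 - 44*p*u - 25*u^2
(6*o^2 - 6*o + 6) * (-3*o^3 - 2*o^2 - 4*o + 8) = -18*o^5 + 6*o^4 - 30*o^3 + 60*o^2 - 72*o + 48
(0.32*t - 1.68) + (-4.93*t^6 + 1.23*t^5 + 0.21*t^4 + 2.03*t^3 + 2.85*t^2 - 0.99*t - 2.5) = -4.93*t^6 + 1.23*t^5 + 0.21*t^4 + 2.03*t^3 + 2.85*t^2 - 0.67*t - 4.18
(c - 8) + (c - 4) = 2*c - 12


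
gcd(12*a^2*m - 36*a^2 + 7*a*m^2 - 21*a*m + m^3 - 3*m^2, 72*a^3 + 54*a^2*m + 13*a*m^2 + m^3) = 12*a^2 + 7*a*m + m^2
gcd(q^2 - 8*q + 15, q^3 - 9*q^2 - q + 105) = q - 5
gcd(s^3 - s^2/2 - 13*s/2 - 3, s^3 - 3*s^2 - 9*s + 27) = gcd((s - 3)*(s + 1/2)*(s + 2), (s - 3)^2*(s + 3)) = s - 3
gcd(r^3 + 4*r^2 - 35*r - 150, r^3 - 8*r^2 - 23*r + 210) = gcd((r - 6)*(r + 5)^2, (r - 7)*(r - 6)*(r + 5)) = r^2 - r - 30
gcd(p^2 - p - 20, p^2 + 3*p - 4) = p + 4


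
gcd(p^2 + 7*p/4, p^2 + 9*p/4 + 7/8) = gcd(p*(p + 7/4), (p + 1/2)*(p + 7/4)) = p + 7/4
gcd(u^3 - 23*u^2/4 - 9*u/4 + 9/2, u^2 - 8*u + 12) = u - 6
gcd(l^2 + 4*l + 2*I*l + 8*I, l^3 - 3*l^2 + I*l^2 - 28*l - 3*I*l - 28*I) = l + 4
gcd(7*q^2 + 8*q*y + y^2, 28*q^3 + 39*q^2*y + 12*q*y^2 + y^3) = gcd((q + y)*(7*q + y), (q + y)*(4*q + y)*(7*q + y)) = 7*q^2 + 8*q*y + y^2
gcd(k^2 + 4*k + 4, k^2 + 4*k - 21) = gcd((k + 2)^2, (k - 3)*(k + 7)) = 1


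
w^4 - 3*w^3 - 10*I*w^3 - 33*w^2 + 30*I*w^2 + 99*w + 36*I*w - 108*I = (w - 3)*(w - 4*I)*(w - 3*I)^2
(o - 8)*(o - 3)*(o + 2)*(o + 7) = o^4 - 2*o^3 - 61*o^2 + 62*o + 336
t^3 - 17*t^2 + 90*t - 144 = (t - 8)*(t - 6)*(t - 3)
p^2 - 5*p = p*(p - 5)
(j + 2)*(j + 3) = j^2 + 5*j + 6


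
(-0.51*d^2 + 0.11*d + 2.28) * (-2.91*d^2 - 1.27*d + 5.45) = 1.4841*d^4 + 0.3276*d^3 - 9.554*d^2 - 2.2961*d + 12.426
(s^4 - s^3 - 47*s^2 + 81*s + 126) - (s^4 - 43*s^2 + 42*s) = -s^3 - 4*s^2 + 39*s + 126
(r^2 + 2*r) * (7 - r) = -r^3 + 5*r^2 + 14*r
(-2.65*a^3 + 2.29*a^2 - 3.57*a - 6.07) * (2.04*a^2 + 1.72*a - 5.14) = -5.406*a^5 + 0.1136*a^4 + 10.277*a^3 - 30.2938*a^2 + 7.9094*a + 31.1998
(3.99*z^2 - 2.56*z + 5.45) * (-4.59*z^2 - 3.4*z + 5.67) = -18.3141*z^4 - 1.8156*z^3 + 6.3118*z^2 - 33.0452*z + 30.9015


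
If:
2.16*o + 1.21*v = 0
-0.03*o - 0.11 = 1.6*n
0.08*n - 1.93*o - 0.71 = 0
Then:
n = -0.06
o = -0.37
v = 0.66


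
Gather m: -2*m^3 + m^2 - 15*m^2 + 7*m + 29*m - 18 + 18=-2*m^3 - 14*m^2 + 36*m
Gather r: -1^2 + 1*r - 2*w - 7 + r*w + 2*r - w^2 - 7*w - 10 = r*(w + 3) - w^2 - 9*w - 18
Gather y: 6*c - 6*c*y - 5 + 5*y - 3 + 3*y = 6*c + y*(8 - 6*c) - 8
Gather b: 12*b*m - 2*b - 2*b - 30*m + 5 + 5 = b*(12*m - 4) - 30*m + 10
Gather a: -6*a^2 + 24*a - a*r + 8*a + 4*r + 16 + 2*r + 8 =-6*a^2 + a*(32 - r) + 6*r + 24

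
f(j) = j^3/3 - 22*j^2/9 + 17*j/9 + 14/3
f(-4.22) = -71.89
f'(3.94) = -1.85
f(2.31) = 0.09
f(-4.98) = -106.53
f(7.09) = 13.98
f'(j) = j^2 - 44*j/9 + 17/9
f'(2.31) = -4.07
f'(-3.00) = 25.56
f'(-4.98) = 51.04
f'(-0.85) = 6.77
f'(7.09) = 17.49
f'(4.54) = 0.30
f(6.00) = 0.00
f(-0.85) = 1.09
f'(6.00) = 8.56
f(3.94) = -5.45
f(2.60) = -1.09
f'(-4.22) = 40.33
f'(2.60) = -4.06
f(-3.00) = -32.00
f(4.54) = -5.95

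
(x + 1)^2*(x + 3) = x^3 + 5*x^2 + 7*x + 3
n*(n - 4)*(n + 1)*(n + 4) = n^4 + n^3 - 16*n^2 - 16*n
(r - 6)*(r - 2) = r^2 - 8*r + 12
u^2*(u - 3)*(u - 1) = u^4 - 4*u^3 + 3*u^2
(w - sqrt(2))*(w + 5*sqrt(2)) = w^2 + 4*sqrt(2)*w - 10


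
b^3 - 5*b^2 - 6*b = b*(b - 6)*(b + 1)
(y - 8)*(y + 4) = y^2 - 4*y - 32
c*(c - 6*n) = c^2 - 6*c*n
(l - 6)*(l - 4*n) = l^2 - 4*l*n - 6*l + 24*n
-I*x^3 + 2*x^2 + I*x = x*(x + I)*(-I*x + 1)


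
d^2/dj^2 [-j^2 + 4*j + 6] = -2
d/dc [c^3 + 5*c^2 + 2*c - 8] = 3*c^2 + 10*c + 2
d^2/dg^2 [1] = 0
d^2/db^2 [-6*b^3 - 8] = -36*b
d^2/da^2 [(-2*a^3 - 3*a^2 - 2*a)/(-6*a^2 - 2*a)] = 11/(27*a^3 + 27*a^2 + 9*a + 1)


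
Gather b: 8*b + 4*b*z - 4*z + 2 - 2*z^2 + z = b*(4*z + 8) - 2*z^2 - 3*z + 2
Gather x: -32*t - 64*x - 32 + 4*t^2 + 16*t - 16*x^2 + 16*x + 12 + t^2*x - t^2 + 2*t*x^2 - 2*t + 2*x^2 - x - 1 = 3*t^2 - 18*t + x^2*(2*t - 14) + x*(t^2 - 49) - 21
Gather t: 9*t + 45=9*t + 45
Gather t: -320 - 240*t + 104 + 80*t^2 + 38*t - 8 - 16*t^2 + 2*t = 64*t^2 - 200*t - 224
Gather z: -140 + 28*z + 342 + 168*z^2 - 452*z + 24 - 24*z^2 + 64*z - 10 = 144*z^2 - 360*z + 216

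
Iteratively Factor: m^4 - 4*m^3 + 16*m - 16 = (m - 2)*(m^3 - 2*m^2 - 4*m + 8) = (m - 2)^2*(m^2 - 4) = (m - 2)^3*(m + 2)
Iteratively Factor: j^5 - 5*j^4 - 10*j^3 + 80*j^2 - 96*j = (j - 3)*(j^4 - 2*j^3 - 16*j^2 + 32*j) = j*(j - 3)*(j^3 - 2*j^2 - 16*j + 32) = j*(j - 3)*(j + 4)*(j^2 - 6*j + 8) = j*(j - 3)*(j - 2)*(j + 4)*(j - 4)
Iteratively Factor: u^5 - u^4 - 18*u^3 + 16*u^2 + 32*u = (u + 4)*(u^4 - 5*u^3 + 2*u^2 + 8*u) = (u - 4)*(u + 4)*(u^3 - u^2 - 2*u) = (u - 4)*(u - 2)*(u + 4)*(u^2 + u) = u*(u - 4)*(u - 2)*(u + 4)*(u + 1)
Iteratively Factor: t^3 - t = (t + 1)*(t^2 - t) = (t - 1)*(t + 1)*(t)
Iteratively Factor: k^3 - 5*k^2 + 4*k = (k)*(k^2 - 5*k + 4) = k*(k - 4)*(k - 1)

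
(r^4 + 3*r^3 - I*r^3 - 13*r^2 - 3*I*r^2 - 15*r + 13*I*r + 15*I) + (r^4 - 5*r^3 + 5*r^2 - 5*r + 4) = 2*r^4 - 2*r^3 - I*r^3 - 8*r^2 - 3*I*r^2 - 20*r + 13*I*r + 4 + 15*I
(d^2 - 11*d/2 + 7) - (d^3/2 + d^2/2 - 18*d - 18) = -d^3/2 + d^2/2 + 25*d/2 + 25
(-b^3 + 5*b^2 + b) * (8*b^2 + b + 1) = -8*b^5 + 39*b^4 + 12*b^3 + 6*b^2 + b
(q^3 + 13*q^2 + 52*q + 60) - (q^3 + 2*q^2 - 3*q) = 11*q^2 + 55*q + 60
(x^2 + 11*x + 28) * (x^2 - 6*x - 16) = x^4 + 5*x^3 - 54*x^2 - 344*x - 448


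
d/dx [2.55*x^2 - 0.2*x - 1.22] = 5.1*x - 0.2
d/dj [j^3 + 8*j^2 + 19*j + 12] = 3*j^2 + 16*j + 19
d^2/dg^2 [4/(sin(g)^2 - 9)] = 8*(-2*sin(g)^4 - 15*sin(g)^2 + 9)/(sin(g)^2 - 9)^3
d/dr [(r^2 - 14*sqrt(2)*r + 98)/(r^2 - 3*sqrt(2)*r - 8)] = (11*sqrt(2)*r^2 - 212*r + 406*sqrt(2))/(r^4 - 6*sqrt(2)*r^3 + 2*r^2 + 48*sqrt(2)*r + 64)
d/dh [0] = 0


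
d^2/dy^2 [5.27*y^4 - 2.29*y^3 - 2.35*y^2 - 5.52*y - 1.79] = 63.24*y^2 - 13.74*y - 4.7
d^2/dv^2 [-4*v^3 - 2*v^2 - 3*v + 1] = -24*v - 4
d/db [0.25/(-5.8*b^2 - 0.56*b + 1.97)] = (2.9*b + 0.14)/(5.8*b^2 + 0.56*b - 1.97)^2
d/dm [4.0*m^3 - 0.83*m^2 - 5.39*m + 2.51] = 12.0*m^2 - 1.66*m - 5.39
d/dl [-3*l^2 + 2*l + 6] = 2 - 6*l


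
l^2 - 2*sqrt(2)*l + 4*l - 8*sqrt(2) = (l + 4)*(l - 2*sqrt(2))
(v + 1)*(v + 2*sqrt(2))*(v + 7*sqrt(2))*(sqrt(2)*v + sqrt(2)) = sqrt(2)*v^4 + 2*sqrt(2)*v^3 + 18*v^3 + 36*v^2 + 29*sqrt(2)*v^2 + 18*v + 56*sqrt(2)*v + 28*sqrt(2)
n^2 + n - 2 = (n - 1)*(n + 2)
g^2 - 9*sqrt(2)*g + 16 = (g - 8*sqrt(2))*(g - sqrt(2))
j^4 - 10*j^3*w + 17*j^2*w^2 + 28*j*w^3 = j*(j - 7*w)*(j - 4*w)*(j + w)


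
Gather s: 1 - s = 1 - s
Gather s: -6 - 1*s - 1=-s - 7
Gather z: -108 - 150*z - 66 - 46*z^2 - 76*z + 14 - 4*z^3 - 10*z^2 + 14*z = -4*z^3 - 56*z^2 - 212*z - 160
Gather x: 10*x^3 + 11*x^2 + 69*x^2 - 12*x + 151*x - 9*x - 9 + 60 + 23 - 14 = 10*x^3 + 80*x^2 + 130*x + 60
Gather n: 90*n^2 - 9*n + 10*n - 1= 90*n^2 + n - 1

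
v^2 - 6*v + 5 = (v - 5)*(v - 1)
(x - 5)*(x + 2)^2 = x^3 - x^2 - 16*x - 20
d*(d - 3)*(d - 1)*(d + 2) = d^4 - 2*d^3 - 5*d^2 + 6*d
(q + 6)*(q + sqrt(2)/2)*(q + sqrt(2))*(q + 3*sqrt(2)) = q^4 + 6*q^3 + 9*sqrt(2)*q^3/2 + 10*q^2 + 27*sqrt(2)*q^2 + 3*sqrt(2)*q + 60*q + 18*sqrt(2)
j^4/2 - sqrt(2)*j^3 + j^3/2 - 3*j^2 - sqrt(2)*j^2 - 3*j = j*(j/2 + 1/2)*(j - 3*sqrt(2))*(j + sqrt(2))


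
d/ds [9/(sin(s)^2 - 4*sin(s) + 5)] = 18*(2 - sin(s))*cos(s)/(sin(s)^2 - 4*sin(s) + 5)^2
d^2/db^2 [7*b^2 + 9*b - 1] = 14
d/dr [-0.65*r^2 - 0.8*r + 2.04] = -1.3*r - 0.8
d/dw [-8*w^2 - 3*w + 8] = -16*w - 3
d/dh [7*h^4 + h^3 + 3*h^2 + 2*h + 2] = 28*h^3 + 3*h^2 + 6*h + 2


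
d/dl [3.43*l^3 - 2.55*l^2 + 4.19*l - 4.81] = 10.29*l^2 - 5.1*l + 4.19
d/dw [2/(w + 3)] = -2/(w + 3)^2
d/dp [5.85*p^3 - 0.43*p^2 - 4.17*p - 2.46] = 17.55*p^2 - 0.86*p - 4.17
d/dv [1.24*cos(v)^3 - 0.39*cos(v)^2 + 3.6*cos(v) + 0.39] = (-3.72*cos(v)^2 + 0.78*cos(v) - 3.6)*sin(v)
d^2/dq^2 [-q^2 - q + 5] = -2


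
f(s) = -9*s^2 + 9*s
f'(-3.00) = 63.00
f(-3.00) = -108.00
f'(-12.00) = 225.00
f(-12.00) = -1404.00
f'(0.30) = 3.60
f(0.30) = 1.89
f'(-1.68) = 39.24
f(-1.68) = -40.52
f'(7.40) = -124.20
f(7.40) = -426.24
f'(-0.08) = 10.44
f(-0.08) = -0.78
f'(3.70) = -57.60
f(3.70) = -89.91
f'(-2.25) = 49.50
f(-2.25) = -65.81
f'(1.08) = -10.44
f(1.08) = -0.78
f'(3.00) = -45.00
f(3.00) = -54.00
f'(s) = 9 - 18*s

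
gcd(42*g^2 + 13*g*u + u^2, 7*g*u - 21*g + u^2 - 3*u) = 7*g + u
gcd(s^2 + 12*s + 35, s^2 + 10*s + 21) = s + 7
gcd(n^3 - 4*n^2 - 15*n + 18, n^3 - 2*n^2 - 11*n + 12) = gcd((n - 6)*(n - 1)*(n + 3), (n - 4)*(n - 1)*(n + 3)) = n^2 + 2*n - 3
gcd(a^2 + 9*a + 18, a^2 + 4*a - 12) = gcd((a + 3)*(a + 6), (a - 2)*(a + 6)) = a + 6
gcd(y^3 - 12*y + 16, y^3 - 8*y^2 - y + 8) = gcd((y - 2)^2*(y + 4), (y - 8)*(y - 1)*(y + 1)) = 1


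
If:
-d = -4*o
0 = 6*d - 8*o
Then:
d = 0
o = 0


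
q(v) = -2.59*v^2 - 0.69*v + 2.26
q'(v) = -5.18*v - 0.69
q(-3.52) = -27.40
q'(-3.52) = 17.54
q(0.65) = 0.72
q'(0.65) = -4.06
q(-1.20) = -0.64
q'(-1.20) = 5.53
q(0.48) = 1.33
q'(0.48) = -3.18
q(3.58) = -33.40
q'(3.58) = -19.23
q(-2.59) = -13.33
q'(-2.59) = 12.73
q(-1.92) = -5.96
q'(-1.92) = 9.26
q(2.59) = -16.90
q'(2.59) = -14.11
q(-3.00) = -18.98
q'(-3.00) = 14.85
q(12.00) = -378.98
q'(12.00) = -62.85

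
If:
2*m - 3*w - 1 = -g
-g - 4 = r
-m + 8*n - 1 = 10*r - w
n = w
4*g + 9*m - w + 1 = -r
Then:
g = -188/57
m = 392/285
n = -49/95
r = -40/57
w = -49/95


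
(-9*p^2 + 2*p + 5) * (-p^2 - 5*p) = 9*p^4 + 43*p^3 - 15*p^2 - 25*p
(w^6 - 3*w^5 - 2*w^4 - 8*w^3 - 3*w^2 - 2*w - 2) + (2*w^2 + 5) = w^6 - 3*w^5 - 2*w^4 - 8*w^3 - w^2 - 2*w + 3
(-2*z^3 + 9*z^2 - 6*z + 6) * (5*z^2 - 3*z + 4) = -10*z^5 + 51*z^4 - 65*z^3 + 84*z^2 - 42*z + 24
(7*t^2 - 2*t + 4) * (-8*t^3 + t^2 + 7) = -56*t^5 + 23*t^4 - 34*t^3 + 53*t^2 - 14*t + 28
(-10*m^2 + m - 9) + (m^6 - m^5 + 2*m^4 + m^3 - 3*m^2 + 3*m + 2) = m^6 - m^5 + 2*m^4 + m^3 - 13*m^2 + 4*m - 7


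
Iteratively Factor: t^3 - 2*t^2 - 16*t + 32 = (t - 2)*(t^2 - 16) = (t - 2)*(t + 4)*(t - 4)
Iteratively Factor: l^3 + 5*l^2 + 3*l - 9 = (l + 3)*(l^2 + 2*l - 3) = (l - 1)*(l + 3)*(l + 3)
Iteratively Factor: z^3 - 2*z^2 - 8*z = (z - 4)*(z^2 + 2*z) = z*(z - 4)*(z + 2)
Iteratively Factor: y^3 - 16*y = (y)*(y^2 - 16) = y*(y + 4)*(y - 4)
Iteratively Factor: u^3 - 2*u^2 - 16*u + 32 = (u - 4)*(u^2 + 2*u - 8) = (u - 4)*(u - 2)*(u + 4)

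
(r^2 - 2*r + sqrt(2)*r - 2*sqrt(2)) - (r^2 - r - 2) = -r + sqrt(2)*r - 2*sqrt(2) + 2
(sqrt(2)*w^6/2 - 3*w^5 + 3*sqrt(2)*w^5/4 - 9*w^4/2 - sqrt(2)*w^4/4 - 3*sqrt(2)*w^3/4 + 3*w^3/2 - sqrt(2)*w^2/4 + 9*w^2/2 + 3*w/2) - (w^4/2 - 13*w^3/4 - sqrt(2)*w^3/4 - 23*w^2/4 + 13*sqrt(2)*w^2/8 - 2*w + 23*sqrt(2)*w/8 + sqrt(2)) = sqrt(2)*w^6/2 - 3*w^5 + 3*sqrt(2)*w^5/4 - 5*w^4 - sqrt(2)*w^4/4 - sqrt(2)*w^3/2 + 19*w^3/4 - 15*sqrt(2)*w^2/8 + 41*w^2/4 - 23*sqrt(2)*w/8 + 7*w/2 - sqrt(2)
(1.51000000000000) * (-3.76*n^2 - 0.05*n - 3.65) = -5.6776*n^2 - 0.0755*n - 5.5115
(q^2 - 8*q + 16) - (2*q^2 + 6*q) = -q^2 - 14*q + 16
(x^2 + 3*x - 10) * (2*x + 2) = 2*x^3 + 8*x^2 - 14*x - 20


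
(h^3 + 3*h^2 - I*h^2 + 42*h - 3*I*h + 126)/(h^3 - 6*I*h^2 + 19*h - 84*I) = (h^2 + h*(3 + 6*I) + 18*I)/(h^2 + I*h + 12)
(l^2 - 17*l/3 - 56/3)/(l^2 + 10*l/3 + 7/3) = (l - 8)/(l + 1)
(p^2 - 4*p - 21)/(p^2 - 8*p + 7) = (p + 3)/(p - 1)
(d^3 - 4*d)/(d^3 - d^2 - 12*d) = (4 - d^2)/(-d^2 + d + 12)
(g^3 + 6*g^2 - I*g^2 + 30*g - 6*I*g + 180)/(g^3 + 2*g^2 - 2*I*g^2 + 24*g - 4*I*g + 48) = (g^2 + g*(6 + 5*I) + 30*I)/(g^2 + g*(2 + 4*I) + 8*I)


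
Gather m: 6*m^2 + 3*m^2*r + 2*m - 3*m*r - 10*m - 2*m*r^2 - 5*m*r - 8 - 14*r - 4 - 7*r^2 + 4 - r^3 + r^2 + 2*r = m^2*(3*r + 6) + m*(-2*r^2 - 8*r - 8) - r^3 - 6*r^2 - 12*r - 8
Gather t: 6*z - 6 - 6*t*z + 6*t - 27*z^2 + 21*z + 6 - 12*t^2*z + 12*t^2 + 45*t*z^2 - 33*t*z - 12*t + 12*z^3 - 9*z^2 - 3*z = t^2*(12 - 12*z) + t*(45*z^2 - 39*z - 6) + 12*z^3 - 36*z^2 + 24*z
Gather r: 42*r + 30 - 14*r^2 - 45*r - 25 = -14*r^2 - 3*r + 5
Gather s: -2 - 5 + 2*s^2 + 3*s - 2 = 2*s^2 + 3*s - 9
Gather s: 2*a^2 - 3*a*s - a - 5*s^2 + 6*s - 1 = 2*a^2 - a - 5*s^2 + s*(6 - 3*a) - 1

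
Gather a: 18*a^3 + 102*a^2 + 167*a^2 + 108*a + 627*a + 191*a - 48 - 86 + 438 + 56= 18*a^3 + 269*a^2 + 926*a + 360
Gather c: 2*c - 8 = 2*c - 8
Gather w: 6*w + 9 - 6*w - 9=0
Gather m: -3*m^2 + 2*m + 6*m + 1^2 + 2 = -3*m^2 + 8*m + 3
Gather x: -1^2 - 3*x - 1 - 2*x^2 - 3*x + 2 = -2*x^2 - 6*x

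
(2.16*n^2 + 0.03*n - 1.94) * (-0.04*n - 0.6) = -0.0864*n^3 - 1.2972*n^2 + 0.0596*n + 1.164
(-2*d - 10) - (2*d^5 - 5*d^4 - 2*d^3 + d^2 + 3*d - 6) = -2*d^5 + 5*d^4 + 2*d^3 - d^2 - 5*d - 4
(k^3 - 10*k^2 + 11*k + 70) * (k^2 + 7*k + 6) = k^5 - 3*k^4 - 53*k^3 + 87*k^2 + 556*k + 420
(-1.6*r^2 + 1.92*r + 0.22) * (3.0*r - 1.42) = -4.8*r^3 + 8.032*r^2 - 2.0664*r - 0.3124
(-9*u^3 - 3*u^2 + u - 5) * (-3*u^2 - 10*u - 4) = 27*u^5 + 99*u^4 + 63*u^3 + 17*u^2 + 46*u + 20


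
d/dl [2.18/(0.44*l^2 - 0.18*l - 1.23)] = (0.3924 - 1.9184*l)/(-0.44*l^2 + 0.18*l + 1.23)^2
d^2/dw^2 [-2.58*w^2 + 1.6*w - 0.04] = -5.16000000000000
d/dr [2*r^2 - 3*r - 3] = 4*r - 3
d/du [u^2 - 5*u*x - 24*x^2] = 2*u - 5*x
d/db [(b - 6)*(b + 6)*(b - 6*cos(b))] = 6*b^2*sin(b) + 3*b^2 - 12*b*cos(b) - 216*sin(b) - 36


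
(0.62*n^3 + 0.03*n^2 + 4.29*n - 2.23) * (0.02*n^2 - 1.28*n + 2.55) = 0.0124*n^5 - 0.793*n^4 + 1.6284*n^3 - 5.4593*n^2 + 13.7939*n - 5.6865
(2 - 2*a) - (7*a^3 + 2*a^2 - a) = -7*a^3 - 2*a^2 - a + 2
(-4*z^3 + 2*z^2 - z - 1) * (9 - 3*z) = 12*z^4 - 42*z^3 + 21*z^2 - 6*z - 9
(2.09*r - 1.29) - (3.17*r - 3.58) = 2.29 - 1.08*r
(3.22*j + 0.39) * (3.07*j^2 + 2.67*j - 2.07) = 9.8854*j^3 + 9.7947*j^2 - 5.6241*j - 0.8073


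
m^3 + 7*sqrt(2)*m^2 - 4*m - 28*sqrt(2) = (m - 2)*(m + 2)*(m + 7*sqrt(2))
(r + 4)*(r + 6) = r^2 + 10*r + 24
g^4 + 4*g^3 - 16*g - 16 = (g - 2)*(g + 2)^3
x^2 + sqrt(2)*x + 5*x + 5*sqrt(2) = (x + 5)*(x + sqrt(2))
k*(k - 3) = k^2 - 3*k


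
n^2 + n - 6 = (n - 2)*(n + 3)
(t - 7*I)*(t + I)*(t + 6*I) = t^3 + 43*t + 42*I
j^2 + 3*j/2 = j*(j + 3/2)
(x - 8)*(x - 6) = x^2 - 14*x + 48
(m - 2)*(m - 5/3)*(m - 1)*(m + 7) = m^4 + 7*m^3/3 - 77*m^2/3 + 137*m/3 - 70/3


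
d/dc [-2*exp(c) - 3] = -2*exp(c)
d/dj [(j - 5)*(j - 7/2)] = 2*j - 17/2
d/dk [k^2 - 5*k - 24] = 2*k - 5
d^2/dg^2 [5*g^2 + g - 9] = 10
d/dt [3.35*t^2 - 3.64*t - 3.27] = 6.7*t - 3.64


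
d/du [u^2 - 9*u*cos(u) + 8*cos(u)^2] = 9*u*sin(u) + 2*u - 8*sin(2*u) - 9*cos(u)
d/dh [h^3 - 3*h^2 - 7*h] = 3*h^2 - 6*h - 7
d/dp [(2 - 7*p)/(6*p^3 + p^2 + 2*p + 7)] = (-42*p^3 - 7*p^2 - 14*p + 2*(7*p - 2)*(9*p^2 + p + 1) - 49)/(6*p^3 + p^2 + 2*p + 7)^2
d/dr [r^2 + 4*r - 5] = 2*r + 4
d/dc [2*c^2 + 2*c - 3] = 4*c + 2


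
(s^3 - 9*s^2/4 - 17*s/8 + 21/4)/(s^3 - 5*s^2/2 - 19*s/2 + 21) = (8*s^2 - 2*s - 21)/(4*(2*s^2 - s - 21))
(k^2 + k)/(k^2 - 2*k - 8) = k*(k + 1)/(k^2 - 2*k - 8)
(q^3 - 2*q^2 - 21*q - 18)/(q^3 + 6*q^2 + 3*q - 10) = (q^3 - 2*q^2 - 21*q - 18)/(q^3 + 6*q^2 + 3*q - 10)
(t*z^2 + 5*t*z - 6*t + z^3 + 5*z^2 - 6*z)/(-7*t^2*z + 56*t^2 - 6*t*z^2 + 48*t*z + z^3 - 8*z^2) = (z^2 + 5*z - 6)/(-7*t*z + 56*t + z^2 - 8*z)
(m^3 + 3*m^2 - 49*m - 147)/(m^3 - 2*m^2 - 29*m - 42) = (m + 7)/(m + 2)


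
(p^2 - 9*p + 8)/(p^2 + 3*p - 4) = (p - 8)/(p + 4)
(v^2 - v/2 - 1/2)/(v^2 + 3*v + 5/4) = 2*(v - 1)/(2*v + 5)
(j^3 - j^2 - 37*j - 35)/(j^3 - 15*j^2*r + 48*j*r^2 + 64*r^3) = (j^3 - j^2 - 37*j - 35)/(j^3 - 15*j^2*r + 48*j*r^2 + 64*r^3)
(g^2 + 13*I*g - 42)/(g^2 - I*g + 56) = (g + 6*I)/(g - 8*I)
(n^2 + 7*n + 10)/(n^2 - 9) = (n^2 + 7*n + 10)/(n^2 - 9)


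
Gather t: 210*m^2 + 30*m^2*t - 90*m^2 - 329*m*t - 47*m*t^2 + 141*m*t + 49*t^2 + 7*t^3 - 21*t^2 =120*m^2 + 7*t^3 + t^2*(28 - 47*m) + t*(30*m^2 - 188*m)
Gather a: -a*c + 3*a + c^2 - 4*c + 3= a*(3 - c) + c^2 - 4*c + 3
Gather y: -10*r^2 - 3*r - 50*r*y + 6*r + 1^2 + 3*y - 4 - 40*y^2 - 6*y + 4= -10*r^2 + 3*r - 40*y^2 + y*(-50*r - 3) + 1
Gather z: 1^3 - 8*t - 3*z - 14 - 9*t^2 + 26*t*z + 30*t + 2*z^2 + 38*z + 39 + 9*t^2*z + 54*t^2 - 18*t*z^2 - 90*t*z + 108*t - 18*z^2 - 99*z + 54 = 45*t^2 + 130*t + z^2*(-18*t - 16) + z*(9*t^2 - 64*t - 64) + 80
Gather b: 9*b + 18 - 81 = 9*b - 63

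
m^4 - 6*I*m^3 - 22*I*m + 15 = (m - 5*I)*(m - 3*I)*(m + I)^2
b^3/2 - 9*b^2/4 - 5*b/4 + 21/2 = (b/2 + 1)*(b - 7/2)*(b - 3)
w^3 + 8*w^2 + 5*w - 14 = (w - 1)*(w + 2)*(w + 7)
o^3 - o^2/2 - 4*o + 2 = (o - 2)*(o - 1/2)*(o + 2)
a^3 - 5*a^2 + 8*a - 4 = (a - 2)^2*(a - 1)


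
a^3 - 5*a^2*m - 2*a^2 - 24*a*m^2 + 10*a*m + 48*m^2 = (a - 2)*(a - 8*m)*(a + 3*m)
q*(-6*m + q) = -6*m*q + q^2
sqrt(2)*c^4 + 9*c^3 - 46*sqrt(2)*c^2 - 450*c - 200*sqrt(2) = (c - 5*sqrt(2))*(c + 4*sqrt(2))*(c + 5*sqrt(2))*(sqrt(2)*c + 1)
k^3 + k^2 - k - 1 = (k - 1)*(k + 1)^2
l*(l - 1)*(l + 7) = l^3 + 6*l^2 - 7*l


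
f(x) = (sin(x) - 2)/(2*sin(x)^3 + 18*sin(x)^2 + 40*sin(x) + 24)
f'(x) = (sin(x) - 2)*(-6*sin(x)^2*cos(x) - 36*sin(x)*cos(x) - 40*cos(x))/(2*sin(x)^3 + 18*sin(x)^2 + 40*sin(x) + 24)^2 + cos(x)/(2*sin(x)^3 + 18*sin(x)^2 + 40*sin(x) + 24) = (-2*sin(x)^3 - 3*sin(x)^2 + 36*sin(x) + 52)*cos(x)/(2*(sin(x)^3 + 9*sin(x)^2 + 20*sin(x) + 12)^2)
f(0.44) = -0.04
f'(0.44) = 0.06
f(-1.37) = -14.48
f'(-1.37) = 148.13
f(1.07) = -0.02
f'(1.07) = 0.01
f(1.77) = -0.01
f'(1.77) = -0.00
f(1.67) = -0.01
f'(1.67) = -0.00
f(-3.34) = -0.06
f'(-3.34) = -0.11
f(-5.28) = -0.02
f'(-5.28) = 0.02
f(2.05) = -0.01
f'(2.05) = -0.01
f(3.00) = -0.06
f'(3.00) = -0.13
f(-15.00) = -0.52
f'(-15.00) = -1.66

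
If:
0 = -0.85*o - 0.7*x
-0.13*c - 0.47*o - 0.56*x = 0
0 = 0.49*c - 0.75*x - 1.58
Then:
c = 1.50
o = 0.93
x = -1.13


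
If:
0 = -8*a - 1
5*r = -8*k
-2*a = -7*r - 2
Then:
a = -1/8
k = 45/224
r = -9/28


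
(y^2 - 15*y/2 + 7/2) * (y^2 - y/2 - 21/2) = y^4 - 8*y^3 - 13*y^2/4 + 77*y - 147/4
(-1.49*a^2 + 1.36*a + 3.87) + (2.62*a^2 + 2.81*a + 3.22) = 1.13*a^2 + 4.17*a + 7.09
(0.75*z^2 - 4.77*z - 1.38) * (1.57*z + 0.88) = 1.1775*z^3 - 6.8289*z^2 - 6.3642*z - 1.2144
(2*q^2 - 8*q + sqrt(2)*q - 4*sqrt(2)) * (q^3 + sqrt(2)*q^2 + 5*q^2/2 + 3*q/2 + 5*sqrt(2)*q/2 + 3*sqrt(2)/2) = 2*q^5 - 3*q^4 + 3*sqrt(2)*q^4 - 15*q^3 - 9*sqrt(2)*q^3/2 - 51*sqrt(2)*q^2/2 - 15*q^2 - 18*sqrt(2)*q - 17*q - 12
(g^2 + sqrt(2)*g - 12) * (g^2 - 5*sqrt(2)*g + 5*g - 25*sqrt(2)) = g^4 - 4*sqrt(2)*g^3 + 5*g^3 - 20*sqrt(2)*g^2 - 22*g^2 - 110*g + 60*sqrt(2)*g + 300*sqrt(2)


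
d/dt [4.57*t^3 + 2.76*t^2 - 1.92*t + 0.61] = 13.71*t^2 + 5.52*t - 1.92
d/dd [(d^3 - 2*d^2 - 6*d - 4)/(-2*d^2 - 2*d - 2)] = (-d^4 - 2*d^3 - 7*d^2 - 4*d + 2)/(2*(d^4 + 2*d^3 + 3*d^2 + 2*d + 1))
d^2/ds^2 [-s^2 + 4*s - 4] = -2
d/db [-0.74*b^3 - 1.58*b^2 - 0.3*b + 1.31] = -2.22*b^2 - 3.16*b - 0.3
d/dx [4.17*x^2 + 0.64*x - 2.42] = 8.34*x + 0.64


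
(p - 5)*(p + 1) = p^2 - 4*p - 5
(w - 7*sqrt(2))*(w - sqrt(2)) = w^2 - 8*sqrt(2)*w + 14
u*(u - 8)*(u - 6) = u^3 - 14*u^2 + 48*u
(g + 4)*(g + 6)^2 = g^3 + 16*g^2 + 84*g + 144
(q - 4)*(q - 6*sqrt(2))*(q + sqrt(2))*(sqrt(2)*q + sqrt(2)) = sqrt(2)*q^4 - 10*q^3 - 3*sqrt(2)*q^3 - 16*sqrt(2)*q^2 + 30*q^2 + 40*q + 36*sqrt(2)*q + 48*sqrt(2)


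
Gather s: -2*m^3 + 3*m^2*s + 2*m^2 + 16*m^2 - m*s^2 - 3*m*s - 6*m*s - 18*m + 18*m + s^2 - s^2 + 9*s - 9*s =-2*m^3 + 18*m^2 - m*s^2 + s*(3*m^2 - 9*m)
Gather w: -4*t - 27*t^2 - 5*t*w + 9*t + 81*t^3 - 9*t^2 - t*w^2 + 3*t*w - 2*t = 81*t^3 - 36*t^2 - t*w^2 - 2*t*w + 3*t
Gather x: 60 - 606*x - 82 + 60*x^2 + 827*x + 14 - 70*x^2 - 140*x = -10*x^2 + 81*x - 8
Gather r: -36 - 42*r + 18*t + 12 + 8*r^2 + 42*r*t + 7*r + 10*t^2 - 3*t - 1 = 8*r^2 + r*(42*t - 35) + 10*t^2 + 15*t - 25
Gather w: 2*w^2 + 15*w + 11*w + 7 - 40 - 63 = 2*w^2 + 26*w - 96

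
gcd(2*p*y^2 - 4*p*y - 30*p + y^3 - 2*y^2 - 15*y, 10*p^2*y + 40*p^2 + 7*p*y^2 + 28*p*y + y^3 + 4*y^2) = 2*p + y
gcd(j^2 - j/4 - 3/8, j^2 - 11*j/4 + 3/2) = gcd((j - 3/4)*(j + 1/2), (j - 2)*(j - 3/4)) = j - 3/4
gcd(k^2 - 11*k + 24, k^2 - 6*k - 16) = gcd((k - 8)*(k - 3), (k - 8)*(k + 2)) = k - 8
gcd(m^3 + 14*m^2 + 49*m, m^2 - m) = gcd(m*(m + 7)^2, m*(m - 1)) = m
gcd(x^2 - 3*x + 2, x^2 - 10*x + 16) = x - 2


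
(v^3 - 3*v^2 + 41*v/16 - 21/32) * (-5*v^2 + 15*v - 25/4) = -5*v^5 + 30*v^4 - 1025*v^3/16 + 1935*v^2/32 - 1655*v/64 + 525/128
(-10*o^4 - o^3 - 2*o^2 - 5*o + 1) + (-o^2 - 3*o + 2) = -10*o^4 - o^3 - 3*o^2 - 8*o + 3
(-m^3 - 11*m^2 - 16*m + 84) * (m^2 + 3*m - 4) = -m^5 - 14*m^4 - 45*m^3 + 80*m^2 + 316*m - 336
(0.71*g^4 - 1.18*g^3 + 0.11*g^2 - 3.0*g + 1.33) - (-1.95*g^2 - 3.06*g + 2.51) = 0.71*g^4 - 1.18*g^3 + 2.06*g^2 + 0.0600000000000001*g - 1.18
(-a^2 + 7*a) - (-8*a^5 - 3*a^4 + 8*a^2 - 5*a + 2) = 8*a^5 + 3*a^4 - 9*a^2 + 12*a - 2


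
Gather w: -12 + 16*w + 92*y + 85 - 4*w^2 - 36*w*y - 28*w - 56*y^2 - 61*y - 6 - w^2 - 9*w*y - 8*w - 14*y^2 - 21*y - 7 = -5*w^2 + w*(-45*y - 20) - 70*y^2 + 10*y + 60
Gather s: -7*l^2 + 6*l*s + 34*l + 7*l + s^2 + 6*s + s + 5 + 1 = -7*l^2 + 41*l + s^2 + s*(6*l + 7) + 6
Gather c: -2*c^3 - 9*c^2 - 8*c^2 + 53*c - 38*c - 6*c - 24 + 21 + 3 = -2*c^3 - 17*c^2 + 9*c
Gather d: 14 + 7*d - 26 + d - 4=8*d - 16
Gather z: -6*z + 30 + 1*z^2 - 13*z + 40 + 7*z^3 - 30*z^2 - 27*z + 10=7*z^3 - 29*z^2 - 46*z + 80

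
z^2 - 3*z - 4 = (z - 4)*(z + 1)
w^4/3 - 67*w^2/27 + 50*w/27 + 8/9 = (w/3 + 1)*(w - 2)*(w - 4/3)*(w + 1/3)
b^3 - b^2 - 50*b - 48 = (b - 8)*(b + 1)*(b + 6)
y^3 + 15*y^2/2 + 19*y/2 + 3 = (y + 1/2)*(y + 1)*(y + 6)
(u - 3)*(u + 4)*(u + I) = u^3 + u^2 + I*u^2 - 12*u + I*u - 12*I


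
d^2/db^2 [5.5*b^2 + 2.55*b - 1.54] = 11.0000000000000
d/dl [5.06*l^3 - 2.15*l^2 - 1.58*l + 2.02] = 15.18*l^2 - 4.3*l - 1.58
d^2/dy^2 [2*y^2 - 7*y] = 4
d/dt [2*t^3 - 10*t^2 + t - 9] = 6*t^2 - 20*t + 1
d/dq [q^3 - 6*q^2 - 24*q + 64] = 3*q^2 - 12*q - 24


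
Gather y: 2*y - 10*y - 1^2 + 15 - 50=-8*y - 36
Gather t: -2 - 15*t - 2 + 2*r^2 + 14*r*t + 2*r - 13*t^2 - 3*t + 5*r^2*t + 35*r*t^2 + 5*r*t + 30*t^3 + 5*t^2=2*r^2 + 2*r + 30*t^3 + t^2*(35*r - 8) + t*(5*r^2 + 19*r - 18) - 4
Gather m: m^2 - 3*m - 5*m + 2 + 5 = m^2 - 8*m + 7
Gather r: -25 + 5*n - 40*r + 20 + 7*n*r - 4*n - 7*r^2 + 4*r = n - 7*r^2 + r*(7*n - 36) - 5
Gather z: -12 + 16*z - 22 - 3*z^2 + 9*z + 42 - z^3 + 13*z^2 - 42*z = -z^3 + 10*z^2 - 17*z + 8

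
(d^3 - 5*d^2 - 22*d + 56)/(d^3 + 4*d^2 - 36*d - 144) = (d^2 - 9*d + 14)/(d^2 - 36)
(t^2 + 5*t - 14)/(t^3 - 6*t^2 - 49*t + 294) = (t - 2)/(t^2 - 13*t + 42)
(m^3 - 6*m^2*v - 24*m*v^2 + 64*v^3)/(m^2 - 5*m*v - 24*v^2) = (m^2 + 2*m*v - 8*v^2)/(m + 3*v)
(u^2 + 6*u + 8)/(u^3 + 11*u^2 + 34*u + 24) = (u + 2)/(u^2 + 7*u + 6)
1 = 1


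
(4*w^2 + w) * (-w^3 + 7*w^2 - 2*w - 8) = -4*w^5 + 27*w^4 - w^3 - 34*w^2 - 8*w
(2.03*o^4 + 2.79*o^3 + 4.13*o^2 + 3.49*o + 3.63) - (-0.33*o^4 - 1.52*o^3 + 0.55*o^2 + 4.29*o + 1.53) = 2.36*o^4 + 4.31*o^3 + 3.58*o^2 - 0.8*o + 2.1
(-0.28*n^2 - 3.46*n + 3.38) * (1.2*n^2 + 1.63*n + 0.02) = -0.336*n^4 - 4.6084*n^3 - 1.5894*n^2 + 5.4402*n + 0.0676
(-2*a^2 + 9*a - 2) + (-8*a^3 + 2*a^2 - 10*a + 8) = -8*a^3 - a + 6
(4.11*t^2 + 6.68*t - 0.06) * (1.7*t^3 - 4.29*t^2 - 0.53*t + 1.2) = 6.987*t^5 - 6.2759*t^4 - 30.9375*t^3 + 1.649*t^2 + 8.0478*t - 0.072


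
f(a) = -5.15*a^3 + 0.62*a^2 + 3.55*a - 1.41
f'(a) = -15.45*a^2 + 1.24*a + 3.55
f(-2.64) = 88.30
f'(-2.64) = -107.40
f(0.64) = -0.23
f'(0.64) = -1.98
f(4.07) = -323.90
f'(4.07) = -247.33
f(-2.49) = 73.10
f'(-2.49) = -95.33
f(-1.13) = 2.80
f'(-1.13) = -17.58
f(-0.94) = 0.08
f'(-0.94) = -11.27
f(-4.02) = 328.91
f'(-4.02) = -251.11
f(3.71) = -242.69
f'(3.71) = -204.50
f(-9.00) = 3771.21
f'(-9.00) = -1259.06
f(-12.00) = 8944.47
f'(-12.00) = -2236.13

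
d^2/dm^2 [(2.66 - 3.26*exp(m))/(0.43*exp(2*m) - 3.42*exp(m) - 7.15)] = (-0.602774*exp(4*m) - 2.82682*exp(3*m) - 71.872608*exp(2*m) + 143.541884*exp(m) - 231.70433)*exp(m)/(0.079507*exp(6*m) - 1.897074*exp(5*m) + 11.122251*exp(4*m) + 23.087052*exp(3*m) - 184.939755*exp(2*m) - 524.51685*exp(m) - 365.525875)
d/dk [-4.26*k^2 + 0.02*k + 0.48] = 0.02 - 8.52*k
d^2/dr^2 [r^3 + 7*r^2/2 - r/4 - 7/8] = 6*r + 7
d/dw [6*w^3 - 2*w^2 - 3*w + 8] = 18*w^2 - 4*w - 3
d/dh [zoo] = 0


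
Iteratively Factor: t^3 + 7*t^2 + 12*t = (t + 3)*(t^2 + 4*t) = t*(t + 3)*(t + 4)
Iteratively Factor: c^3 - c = (c - 1)*(c^2 + c) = (c - 1)*(c + 1)*(c)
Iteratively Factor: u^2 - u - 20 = (u + 4)*(u - 5)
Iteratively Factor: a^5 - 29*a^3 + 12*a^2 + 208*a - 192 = (a - 4)*(a^4 + 4*a^3 - 13*a^2 - 40*a + 48) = (a - 4)*(a - 3)*(a^3 + 7*a^2 + 8*a - 16) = (a - 4)*(a - 3)*(a + 4)*(a^2 + 3*a - 4) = (a - 4)*(a - 3)*(a + 4)^2*(a - 1)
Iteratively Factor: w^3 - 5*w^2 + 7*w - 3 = (w - 1)*(w^2 - 4*w + 3) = (w - 3)*(w - 1)*(w - 1)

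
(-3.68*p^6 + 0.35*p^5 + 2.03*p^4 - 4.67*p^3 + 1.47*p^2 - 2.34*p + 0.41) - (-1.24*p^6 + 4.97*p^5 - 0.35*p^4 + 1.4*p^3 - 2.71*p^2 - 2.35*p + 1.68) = -2.44*p^6 - 4.62*p^5 + 2.38*p^4 - 6.07*p^3 + 4.18*p^2 + 0.0100000000000002*p - 1.27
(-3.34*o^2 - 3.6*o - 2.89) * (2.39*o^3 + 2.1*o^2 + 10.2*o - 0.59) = -7.9826*o^5 - 15.618*o^4 - 48.5351*o^3 - 40.8184*o^2 - 27.354*o + 1.7051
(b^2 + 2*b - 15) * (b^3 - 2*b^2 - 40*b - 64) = b^5 - 59*b^3 - 114*b^2 + 472*b + 960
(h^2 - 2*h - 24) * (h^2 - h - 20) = h^4 - 3*h^3 - 42*h^2 + 64*h + 480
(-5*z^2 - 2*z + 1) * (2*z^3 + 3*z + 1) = -10*z^5 - 4*z^4 - 13*z^3 - 11*z^2 + z + 1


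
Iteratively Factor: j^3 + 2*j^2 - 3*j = (j)*(j^2 + 2*j - 3) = j*(j - 1)*(j + 3)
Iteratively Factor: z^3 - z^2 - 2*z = (z)*(z^2 - z - 2) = z*(z + 1)*(z - 2)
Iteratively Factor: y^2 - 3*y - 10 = (y - 5)*(y + 2)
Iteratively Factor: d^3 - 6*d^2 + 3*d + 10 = (d - 5)*(d^2 - d - 2) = (d - 5)*(d - 2)*(d + 1)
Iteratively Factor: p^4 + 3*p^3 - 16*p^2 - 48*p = (p)*(p^3 + 3*p^2 - 16*p - 48) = p*(p - 4)*(p^2 + 7*p + 12) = p*(p - 4)*(p + 4)*(p + 3)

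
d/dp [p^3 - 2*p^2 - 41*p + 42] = 3*p^2 - 4*p - 41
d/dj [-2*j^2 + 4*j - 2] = 4 - 4*j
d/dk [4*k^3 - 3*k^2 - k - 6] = 12*k^2 - 6*k - 1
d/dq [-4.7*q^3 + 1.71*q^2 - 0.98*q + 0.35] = -14.1*q^2 + 3.42*q - 0.98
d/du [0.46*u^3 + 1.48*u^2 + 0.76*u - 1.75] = 1.38*u^2 + 2.96*u + 0.76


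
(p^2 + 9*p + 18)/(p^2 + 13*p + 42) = (p + 3)/(p + 7)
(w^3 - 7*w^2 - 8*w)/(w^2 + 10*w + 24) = w*(w^2 - 7*w - 8)/(w^2 + 10*w + 24)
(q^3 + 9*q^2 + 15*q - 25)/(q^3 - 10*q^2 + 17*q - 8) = (q^2 + 10*q + 25)/(q^2 - 9*q + 8)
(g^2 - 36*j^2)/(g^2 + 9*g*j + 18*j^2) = (g - 6*j)/(g + 3*j)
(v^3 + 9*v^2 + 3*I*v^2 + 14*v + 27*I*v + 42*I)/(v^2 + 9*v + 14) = v + 3*I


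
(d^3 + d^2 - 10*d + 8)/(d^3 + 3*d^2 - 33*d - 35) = (d^3 + d^2 - 10*d + 8)/(d^3 + 3*d^2 - 33*d - 35)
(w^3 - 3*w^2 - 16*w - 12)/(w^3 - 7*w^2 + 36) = (w + 1)/(w - 3)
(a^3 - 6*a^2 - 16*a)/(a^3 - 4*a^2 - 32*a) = (a + 2)/(a + 4)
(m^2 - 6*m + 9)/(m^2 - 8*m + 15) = (m - 3)/(m - 5)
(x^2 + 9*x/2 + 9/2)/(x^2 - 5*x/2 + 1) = (2*x^2 + 9*x + 9)/(2*x^2 - 5*x + 2)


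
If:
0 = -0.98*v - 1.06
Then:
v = -1.08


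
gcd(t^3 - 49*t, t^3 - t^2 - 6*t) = t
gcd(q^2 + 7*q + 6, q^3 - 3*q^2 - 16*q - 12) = q + 1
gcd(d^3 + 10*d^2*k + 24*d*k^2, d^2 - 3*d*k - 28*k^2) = d + 4*k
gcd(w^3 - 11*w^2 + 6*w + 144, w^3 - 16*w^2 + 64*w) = w - 8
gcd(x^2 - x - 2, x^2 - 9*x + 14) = x - 2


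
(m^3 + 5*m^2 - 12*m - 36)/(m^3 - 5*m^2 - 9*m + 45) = (m^2 + 8*m + 12)/(m^2 - 2*m - 15)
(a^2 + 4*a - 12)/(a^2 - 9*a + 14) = (a + 6)/(a - 7)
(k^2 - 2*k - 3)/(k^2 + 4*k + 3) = (k - 3)/(k + 3)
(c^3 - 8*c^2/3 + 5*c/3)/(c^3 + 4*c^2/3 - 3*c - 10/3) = c*(c - 1)/(c^2 + 3*c + 2)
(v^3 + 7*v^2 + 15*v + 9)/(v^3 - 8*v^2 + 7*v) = (v^3 + 7*v^2 + 15*v + 9)/(v*(v^2 - 8*v + 7))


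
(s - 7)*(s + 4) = s^2 - 3*s - 28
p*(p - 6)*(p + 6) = p^3 - 36*p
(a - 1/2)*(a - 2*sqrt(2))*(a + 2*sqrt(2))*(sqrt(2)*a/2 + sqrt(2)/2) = sqrt(2)*a^4/2 + sqrt(2)*a^3/4 - 17*sqrt(2)*a^2/4 - 2*sqrt(2)*a + 2*sqrt(2)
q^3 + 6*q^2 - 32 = (q - 2)*(q + 4)^2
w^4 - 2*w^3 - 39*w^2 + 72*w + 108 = (w - 6)*(w - 3)*(w + 1)*(w + 6)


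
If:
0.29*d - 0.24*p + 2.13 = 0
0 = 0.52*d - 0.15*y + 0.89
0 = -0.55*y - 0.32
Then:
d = -1.88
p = 6.60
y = -0.58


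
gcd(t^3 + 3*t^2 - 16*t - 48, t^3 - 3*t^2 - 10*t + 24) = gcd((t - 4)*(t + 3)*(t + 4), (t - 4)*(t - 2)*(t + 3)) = t^2 - t - 12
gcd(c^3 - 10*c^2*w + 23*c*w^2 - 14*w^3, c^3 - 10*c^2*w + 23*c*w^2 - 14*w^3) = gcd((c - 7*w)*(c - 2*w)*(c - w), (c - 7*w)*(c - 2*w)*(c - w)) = -c^3 + 10*c^2*w - 23*c*w^2 + 14*w^3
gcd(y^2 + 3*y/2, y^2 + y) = y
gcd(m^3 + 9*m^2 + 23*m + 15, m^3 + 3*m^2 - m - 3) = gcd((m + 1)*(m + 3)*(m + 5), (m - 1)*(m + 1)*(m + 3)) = m^2 + 4*m + 3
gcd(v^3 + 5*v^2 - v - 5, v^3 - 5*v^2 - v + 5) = v^2 - 1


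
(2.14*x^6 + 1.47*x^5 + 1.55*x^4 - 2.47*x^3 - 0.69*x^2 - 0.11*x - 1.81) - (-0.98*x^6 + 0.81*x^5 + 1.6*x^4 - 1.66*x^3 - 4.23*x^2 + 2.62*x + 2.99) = 3.12*x^6 + 0.66*x^5 - 0.05*x^4 - 0.81*x^3 + 3.54*x^2 - 2.73*x - 4.8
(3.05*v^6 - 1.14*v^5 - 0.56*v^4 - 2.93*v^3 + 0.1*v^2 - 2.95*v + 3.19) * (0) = 0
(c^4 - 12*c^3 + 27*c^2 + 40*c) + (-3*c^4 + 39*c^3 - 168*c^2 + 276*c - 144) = -2*c^4 + 27*c^3 - 141*c^2 + 316*c - 144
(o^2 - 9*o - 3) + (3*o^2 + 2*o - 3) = 4*o^2 - 7*o - 6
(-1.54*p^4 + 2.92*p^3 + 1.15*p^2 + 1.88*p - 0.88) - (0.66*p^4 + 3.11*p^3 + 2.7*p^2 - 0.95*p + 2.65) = -2.2*p^4 - 0.19*p^3 - 1.55*p^2 + 2.83*p - 3.53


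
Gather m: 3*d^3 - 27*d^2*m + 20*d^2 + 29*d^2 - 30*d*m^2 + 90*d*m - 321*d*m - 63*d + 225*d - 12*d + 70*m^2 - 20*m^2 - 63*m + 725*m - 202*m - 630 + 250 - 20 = 3*d^3 + 49*d^2 + 150*d + m^2*(50 - 30*d) + m*(-27*d^2 - 231*d + 460) - 400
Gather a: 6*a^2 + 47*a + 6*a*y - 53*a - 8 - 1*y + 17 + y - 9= 6*a^2 + a*(6*y - 6)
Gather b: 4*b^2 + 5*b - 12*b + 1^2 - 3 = 4*b^2 - 7*b - 2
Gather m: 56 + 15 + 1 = 72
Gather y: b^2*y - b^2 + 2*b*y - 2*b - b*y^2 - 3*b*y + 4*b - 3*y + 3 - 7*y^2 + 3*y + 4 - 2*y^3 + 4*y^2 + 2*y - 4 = -b^2 + 2*b - 2*y^3 + y^2*(-b - 3) + y*(b^2 - b + 2) + 3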